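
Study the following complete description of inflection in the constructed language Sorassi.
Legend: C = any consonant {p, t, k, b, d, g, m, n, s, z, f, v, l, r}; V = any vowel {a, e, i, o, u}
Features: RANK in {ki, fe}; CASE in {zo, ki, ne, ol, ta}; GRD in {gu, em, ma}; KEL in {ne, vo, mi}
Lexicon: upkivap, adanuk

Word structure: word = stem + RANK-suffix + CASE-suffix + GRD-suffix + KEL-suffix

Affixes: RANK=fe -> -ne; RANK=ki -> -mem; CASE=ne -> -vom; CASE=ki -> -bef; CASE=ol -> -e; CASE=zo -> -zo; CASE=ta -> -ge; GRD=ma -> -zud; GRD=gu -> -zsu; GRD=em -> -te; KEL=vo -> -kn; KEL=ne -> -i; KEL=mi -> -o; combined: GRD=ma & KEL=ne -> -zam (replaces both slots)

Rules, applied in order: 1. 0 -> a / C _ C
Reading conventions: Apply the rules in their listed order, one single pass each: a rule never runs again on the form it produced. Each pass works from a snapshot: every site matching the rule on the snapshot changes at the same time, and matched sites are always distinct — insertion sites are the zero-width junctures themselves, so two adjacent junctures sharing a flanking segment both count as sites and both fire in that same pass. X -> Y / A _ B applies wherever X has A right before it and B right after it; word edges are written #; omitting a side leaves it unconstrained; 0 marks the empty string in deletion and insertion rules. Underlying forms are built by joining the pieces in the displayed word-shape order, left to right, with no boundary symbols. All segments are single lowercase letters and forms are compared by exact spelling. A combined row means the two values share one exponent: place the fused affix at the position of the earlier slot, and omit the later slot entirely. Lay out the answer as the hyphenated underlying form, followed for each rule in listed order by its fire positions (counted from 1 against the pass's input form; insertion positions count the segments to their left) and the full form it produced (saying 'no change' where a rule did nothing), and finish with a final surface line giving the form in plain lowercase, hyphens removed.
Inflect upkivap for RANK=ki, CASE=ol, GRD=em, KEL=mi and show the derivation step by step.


underlying: upkivap-mem-e-te-o
1. 0 -> a / C _ C: inserts after position(s) 2, 7: upakivapamemeteo
surface: upakivapamemeteo


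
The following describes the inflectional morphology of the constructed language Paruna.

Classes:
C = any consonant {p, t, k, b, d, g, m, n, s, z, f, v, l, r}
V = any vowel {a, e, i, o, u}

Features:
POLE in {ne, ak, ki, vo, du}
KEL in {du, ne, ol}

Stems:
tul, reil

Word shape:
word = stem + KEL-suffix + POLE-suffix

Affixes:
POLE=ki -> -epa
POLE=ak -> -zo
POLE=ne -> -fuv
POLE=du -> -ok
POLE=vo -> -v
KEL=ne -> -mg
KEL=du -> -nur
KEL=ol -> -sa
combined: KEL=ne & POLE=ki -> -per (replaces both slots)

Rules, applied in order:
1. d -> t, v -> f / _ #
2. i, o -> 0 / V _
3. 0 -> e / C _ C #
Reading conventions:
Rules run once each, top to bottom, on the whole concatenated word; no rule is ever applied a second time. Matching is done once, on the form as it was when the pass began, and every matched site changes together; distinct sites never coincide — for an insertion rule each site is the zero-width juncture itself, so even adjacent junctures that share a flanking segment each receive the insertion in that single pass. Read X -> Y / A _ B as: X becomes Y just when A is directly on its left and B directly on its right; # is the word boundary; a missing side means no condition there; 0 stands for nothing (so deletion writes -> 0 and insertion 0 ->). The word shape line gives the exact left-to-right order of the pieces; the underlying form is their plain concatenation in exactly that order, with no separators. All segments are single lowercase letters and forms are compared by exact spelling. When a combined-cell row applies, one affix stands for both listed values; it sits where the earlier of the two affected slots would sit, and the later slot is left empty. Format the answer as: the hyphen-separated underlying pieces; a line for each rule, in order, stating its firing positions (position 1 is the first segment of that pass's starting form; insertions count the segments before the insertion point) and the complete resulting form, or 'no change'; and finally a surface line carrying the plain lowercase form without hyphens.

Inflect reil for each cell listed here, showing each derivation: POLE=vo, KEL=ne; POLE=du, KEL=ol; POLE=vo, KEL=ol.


cell POLE=vo, KEL=ne:
underlying: reil-mg-v
1. d -> t, v -> f / _ #: fires at position(s) 7: reilmgf
2. i, o -> 0 / V _: fires at position(s) 3: relmgf
3. 0 -> e / C _ C #: inserts after position(s) 5: relmgef
surface: relmgef

cell POLE=du, KEL=ol:
underlying: reil-sa-ok
1. d -> t, v -> f / _ #: no change
2. i, o -> 0 / V _: fires at position(s) 3, 7: relsak
3. 0 -> e / C _ C #: no change
surface: relsak

cell POLE=vo, KEL=ol:
underlying: reil-sa-v
1. d -> t, v -> f / _ #: fires at position(s) 7: reilsaf
2. i, o -> 0 / V _: fires at position(s) 3: relsaf
3. 0 -> e / C _ C #: no change
surface: relsaf


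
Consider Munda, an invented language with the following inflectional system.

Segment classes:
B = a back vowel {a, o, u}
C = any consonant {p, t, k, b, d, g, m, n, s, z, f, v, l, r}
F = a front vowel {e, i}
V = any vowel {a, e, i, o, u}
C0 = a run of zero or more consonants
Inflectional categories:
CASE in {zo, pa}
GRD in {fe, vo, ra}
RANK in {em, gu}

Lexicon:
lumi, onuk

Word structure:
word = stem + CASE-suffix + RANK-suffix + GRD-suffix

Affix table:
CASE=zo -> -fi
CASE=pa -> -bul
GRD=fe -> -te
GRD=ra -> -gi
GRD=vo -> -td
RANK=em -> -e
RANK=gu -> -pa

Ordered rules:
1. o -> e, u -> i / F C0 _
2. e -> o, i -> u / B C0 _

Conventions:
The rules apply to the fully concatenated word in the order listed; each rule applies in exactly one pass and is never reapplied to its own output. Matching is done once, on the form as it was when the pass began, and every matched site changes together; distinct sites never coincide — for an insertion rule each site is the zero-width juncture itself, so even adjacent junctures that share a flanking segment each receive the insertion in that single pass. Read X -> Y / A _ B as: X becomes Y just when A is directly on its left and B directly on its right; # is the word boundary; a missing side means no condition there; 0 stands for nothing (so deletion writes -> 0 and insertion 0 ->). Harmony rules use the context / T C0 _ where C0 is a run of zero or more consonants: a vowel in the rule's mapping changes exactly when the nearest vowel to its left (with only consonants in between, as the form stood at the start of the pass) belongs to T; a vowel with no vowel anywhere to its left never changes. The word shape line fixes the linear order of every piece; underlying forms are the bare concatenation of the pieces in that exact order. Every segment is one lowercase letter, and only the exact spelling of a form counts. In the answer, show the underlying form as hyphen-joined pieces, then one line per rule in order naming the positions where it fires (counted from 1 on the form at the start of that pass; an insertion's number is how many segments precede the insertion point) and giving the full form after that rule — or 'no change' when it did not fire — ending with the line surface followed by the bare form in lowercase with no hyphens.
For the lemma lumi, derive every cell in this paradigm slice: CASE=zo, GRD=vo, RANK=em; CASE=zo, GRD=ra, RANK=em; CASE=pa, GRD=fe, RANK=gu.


cell CASE=zo, GRD=vo, RANK=em:
underlying: lumi-fi-e-td
1. o -> e, u -> i / F C0 _: no change
2. e -> o, i -> u / B C0 _: fires at position(s) 4: lumufietd
surface: lumufietd

cell CASE=zo, GRD=ra, RANK=em:
underlying: lumi-fi-e-gi
1. o -> e, u -> i / F C0 _: no change
2. e -> o, i -> u / B C0 _: fires at position(s) 4: lumufiegi
surface: lumufiegi

cell CASE=pa, GRD=fe, RANK=gu:
underlying: lumi-bul-pa-te
1. o -> e, u -> i / F C0 _: fires at position(s) 6: lumibilpate
2. e -> o, i -> u / B C0 _: fires at position(s) 4, 11: lumubilpato
surface: lumubilpato


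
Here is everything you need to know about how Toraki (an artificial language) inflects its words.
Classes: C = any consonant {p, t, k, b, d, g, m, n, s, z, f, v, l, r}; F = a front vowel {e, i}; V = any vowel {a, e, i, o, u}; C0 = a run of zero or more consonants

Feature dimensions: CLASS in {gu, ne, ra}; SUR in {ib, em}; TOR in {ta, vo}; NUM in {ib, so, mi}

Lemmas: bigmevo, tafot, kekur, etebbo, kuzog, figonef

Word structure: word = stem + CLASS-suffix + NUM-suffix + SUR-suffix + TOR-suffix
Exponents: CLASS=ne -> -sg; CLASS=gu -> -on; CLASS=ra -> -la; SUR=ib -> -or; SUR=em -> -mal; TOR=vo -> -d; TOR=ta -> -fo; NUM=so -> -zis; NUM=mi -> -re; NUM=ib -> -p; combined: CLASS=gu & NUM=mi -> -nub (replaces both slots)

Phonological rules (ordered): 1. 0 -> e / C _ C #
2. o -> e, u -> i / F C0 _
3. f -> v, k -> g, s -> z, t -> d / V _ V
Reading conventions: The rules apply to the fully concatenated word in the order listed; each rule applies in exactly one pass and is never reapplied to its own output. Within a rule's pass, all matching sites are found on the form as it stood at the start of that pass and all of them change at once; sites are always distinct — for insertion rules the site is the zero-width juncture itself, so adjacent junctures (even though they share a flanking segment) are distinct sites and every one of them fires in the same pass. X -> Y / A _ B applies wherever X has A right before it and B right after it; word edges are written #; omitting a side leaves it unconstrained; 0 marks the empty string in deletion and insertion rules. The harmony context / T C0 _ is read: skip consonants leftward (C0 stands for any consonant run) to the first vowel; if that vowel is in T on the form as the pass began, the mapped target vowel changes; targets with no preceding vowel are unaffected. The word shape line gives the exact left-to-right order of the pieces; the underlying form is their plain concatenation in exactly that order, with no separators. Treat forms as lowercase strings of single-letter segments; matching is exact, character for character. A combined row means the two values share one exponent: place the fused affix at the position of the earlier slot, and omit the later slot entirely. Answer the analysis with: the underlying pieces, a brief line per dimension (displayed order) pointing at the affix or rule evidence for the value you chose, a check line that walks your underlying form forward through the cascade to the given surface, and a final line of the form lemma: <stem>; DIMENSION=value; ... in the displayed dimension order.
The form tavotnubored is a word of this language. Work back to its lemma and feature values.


underlying: tafot-nub-or-d
CLASS=gu - signalled by the combined affix row
SUR=ib - signalled by the affix -or
TOR=vo - signalled by the affix -d
NUM=mi - signalled by the combined affix row
check: tafotnubord -> tafotnubored -> tafotnubored -> tavotnubored
lemma: tafot; CLASS=gu; SUR=ib; TOR=vo; NUM=mi


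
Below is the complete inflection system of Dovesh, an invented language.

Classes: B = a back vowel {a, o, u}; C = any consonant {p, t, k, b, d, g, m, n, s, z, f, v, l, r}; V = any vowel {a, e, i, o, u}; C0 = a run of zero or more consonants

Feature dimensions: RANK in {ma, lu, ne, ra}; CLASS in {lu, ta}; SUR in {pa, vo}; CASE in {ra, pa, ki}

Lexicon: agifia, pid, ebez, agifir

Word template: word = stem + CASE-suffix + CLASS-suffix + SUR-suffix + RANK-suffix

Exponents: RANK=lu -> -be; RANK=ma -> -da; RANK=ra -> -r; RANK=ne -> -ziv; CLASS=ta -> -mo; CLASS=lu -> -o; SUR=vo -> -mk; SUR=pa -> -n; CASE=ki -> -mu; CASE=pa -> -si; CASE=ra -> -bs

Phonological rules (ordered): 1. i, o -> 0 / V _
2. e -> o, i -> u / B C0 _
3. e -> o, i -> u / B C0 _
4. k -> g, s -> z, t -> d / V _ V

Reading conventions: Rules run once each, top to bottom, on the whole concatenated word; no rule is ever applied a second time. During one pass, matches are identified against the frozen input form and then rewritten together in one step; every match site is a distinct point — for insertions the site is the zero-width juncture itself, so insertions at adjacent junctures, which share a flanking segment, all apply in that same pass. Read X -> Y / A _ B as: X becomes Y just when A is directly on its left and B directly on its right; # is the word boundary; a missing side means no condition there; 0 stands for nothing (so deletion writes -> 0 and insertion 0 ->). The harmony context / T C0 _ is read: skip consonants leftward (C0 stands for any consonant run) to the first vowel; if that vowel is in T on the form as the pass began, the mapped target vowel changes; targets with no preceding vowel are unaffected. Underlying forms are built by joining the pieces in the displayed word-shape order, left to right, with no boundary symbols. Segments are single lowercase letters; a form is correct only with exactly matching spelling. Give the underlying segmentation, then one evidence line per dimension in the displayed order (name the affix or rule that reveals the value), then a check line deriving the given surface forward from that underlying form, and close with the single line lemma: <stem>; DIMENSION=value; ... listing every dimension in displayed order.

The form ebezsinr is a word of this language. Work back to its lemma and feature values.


underlying: ebez-si-o-n-r
RANK=ra - signalled by the affix -r
CLASS=lu - signalled by the affix -o
SUR=pa - signalled by the affix -n
CASE=pa - signalled by the affix -si
check: ebezsionr -> ebezsinr -> ebezsinr -> ebezsinr -> ebezsinr
lemma: ebez; RANK=ra; CLASS=lu; SUR=pa; CASE=pa


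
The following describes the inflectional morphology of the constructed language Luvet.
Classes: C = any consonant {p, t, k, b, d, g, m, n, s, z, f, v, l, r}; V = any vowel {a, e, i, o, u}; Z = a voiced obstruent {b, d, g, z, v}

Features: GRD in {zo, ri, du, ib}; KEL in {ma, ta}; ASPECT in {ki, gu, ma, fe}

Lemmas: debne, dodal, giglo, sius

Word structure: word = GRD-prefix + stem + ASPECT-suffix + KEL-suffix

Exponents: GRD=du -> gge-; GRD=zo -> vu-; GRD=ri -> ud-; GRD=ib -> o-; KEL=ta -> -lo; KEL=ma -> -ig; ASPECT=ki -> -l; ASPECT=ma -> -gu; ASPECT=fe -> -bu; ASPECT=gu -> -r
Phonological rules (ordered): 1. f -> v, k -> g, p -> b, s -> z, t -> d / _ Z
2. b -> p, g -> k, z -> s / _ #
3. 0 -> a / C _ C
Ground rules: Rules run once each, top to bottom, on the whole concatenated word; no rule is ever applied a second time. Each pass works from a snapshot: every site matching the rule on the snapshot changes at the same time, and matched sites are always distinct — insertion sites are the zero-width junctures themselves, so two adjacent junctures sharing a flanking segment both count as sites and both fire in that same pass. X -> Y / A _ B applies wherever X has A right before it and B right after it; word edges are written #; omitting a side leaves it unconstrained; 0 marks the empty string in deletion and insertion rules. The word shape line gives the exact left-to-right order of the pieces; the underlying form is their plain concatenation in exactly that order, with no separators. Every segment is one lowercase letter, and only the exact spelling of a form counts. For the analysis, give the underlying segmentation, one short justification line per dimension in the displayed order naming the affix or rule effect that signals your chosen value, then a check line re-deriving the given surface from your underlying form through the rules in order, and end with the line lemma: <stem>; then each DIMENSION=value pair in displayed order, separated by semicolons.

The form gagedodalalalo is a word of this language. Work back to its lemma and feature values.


underlying: gge-dodal-l-lo
GRD=du - signalled by the affix gge-
KEL=ta - signalled by the affix -lo
ASPECT=ki - signalled by the affix -l
check: ggedodalllo -> ggedodalllo -> ggedodalllo -> gagedodalalalo
lemma: dodal; GRD=du; KEL=ta; ASPECT=ki


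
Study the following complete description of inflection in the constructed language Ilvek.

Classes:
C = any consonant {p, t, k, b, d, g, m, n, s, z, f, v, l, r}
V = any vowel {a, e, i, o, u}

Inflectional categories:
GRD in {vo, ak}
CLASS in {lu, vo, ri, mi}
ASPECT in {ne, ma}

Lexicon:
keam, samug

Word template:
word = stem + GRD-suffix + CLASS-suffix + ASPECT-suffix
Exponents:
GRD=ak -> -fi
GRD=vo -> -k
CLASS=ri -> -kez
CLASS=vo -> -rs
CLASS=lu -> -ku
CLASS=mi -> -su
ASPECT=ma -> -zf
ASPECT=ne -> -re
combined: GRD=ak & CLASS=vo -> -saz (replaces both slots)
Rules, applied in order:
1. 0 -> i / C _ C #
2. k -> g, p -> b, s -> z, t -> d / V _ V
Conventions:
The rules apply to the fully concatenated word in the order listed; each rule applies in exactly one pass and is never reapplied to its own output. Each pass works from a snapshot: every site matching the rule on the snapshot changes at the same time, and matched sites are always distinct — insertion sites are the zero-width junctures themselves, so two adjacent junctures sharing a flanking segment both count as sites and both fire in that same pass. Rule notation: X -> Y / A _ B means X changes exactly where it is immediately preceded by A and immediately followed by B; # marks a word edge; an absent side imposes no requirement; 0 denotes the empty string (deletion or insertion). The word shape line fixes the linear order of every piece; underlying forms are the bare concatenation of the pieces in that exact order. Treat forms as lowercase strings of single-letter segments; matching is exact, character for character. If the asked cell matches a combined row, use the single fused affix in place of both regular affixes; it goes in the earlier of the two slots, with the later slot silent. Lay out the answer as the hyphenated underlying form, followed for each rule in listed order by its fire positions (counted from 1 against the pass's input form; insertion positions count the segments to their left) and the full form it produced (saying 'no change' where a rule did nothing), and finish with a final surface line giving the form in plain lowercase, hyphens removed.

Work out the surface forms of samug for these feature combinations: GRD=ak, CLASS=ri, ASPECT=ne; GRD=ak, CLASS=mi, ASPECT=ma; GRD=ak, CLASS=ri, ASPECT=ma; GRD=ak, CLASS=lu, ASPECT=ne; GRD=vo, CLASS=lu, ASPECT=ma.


cell GRD=ak, CLASS=ri, ASPECT=ne:
underlying: samug-fi-kez-re
1. 0 -> i / C _ C #: no change
2. k -> g, p -> b, s -> z, t -> d / V _ V: fires at position(s) 8: samugfigezre
surface: samugfigezre

cell GRD=ak, CLASS=mi, ASPECT=ma:
underlying: samug-fi-su-zf
1. 0 -> i / C _ C #: inserts after position(s) 10: samugfisuzif
2. k -> g, p -> b, s -> z, t -> d / V _ V: fires at position(s) 8: samugfizuzif
surface: samugfizuzif

cell GRD=ak, CLASS=ri, ASPECT=ma:
underlying: samug-fi-kez-zf
1. 0 -> i / C _ C #: inserts after position(s) 11: samugfikezzif
2. k -> g, p -> b, s -> z, t -> d / V _ V: fires at position(s) 8: samugfigezzif
surface: samugfigezzif

cell GRD=ak, CLASS=lu, ASPECT=ne:
underlying: samug-fi-ku-re
1. 0 -> i / C _ C #: no change
2. k -> g, p -> b, s -> z, t -> d / V _ V: fires at position(s) 8: samugfigure
surface: samugfigure

cell GRD=vo, CLASS=lu, ASPECT=ma:
underlying: samug-k-ku-zf
1. 0 -> i / C _ C #: inserts after position(s) 9: samugkkuzif
2. k -> g, p -> b, s -> z, t -> d / V _ V: no change
surface: samugkkuzif


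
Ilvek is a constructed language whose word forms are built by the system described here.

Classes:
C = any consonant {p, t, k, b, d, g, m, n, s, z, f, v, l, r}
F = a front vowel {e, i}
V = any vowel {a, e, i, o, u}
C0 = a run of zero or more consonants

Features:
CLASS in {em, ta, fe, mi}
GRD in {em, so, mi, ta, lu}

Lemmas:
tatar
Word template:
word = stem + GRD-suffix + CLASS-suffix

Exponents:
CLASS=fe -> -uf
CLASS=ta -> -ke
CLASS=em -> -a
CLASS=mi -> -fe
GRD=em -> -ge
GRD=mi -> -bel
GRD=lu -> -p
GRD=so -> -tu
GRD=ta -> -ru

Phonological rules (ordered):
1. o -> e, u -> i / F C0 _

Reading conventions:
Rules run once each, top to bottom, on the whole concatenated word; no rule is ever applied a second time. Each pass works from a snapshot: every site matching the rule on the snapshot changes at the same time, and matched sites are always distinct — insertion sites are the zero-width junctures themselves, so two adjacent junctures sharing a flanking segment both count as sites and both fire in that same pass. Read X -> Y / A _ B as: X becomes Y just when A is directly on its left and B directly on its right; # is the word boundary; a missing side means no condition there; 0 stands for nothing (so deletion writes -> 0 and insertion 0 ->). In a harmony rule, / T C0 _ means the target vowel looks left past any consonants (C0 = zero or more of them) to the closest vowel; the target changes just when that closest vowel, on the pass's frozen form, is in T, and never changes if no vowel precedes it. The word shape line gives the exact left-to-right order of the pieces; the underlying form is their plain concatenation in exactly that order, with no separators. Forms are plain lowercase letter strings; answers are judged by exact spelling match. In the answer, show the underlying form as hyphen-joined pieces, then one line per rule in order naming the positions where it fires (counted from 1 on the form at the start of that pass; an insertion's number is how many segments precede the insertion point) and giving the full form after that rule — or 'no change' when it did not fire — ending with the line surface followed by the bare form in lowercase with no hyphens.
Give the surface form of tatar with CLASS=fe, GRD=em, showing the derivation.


underlying: tatar-ge-uf
1. o -> e, u -> i / F C0 _: fires at position(s) 8: tatargeif
surface: tatargeif


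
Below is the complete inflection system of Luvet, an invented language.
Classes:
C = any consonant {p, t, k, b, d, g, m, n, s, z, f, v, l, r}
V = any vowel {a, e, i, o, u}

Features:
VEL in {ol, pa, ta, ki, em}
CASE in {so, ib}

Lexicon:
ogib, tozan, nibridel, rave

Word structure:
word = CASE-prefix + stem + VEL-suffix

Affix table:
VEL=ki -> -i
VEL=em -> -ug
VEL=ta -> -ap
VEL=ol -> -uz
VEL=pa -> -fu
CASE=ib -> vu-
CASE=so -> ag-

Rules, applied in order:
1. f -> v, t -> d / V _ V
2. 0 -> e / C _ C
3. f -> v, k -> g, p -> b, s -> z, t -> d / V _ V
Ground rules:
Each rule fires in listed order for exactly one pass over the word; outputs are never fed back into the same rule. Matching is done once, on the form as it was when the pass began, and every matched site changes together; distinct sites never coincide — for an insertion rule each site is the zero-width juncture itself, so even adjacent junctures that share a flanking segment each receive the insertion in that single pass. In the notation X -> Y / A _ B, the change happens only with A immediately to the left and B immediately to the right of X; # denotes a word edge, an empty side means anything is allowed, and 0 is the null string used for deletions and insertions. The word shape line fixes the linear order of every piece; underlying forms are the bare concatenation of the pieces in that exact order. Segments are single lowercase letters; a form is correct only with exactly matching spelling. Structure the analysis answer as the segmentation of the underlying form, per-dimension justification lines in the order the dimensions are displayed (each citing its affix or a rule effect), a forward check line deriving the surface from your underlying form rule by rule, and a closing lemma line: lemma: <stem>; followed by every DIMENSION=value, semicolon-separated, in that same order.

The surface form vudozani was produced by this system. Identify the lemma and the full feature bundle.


underlying: vu-tozan-i
VEL=ki - signalled by the affix -i
CASE=ib - signalled by the affix vu-
check: vutozani -> vudozani -> vudozani -> vudozani
lemma: tozan; VEL=ki; CASE=ib


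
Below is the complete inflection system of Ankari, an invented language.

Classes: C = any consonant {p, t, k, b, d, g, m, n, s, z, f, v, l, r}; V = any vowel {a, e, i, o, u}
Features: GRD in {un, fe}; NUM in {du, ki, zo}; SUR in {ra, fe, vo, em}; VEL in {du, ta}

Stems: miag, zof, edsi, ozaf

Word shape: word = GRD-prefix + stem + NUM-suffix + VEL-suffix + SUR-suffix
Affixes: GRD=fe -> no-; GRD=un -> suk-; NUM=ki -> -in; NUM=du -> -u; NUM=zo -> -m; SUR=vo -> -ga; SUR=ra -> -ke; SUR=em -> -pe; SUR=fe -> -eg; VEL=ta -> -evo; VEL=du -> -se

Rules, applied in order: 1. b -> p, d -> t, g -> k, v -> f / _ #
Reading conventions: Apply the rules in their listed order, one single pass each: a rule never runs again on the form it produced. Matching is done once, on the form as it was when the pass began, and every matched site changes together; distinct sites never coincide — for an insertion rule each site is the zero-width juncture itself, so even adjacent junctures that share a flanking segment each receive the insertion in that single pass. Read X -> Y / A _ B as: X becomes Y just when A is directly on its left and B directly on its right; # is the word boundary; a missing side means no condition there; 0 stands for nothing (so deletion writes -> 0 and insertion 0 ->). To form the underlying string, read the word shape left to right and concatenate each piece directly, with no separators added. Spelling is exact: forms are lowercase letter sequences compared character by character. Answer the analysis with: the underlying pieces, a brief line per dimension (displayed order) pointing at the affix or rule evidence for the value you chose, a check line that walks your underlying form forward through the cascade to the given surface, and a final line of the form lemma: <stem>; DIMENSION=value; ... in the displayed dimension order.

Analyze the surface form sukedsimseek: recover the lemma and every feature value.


underlying: suk-edsi-m-se-eg
GRD=un - signalled by the affix suk-
NUM=zo - signalled by the affix -m
SUR=fe - signalled by the affix -eg
VEL=du - signalled by the affix -se
check: sukedsimseeg -> sukedsimseek
lemma: edsi; GRD=un; NUM=zo; SUR=fe; VEL=du


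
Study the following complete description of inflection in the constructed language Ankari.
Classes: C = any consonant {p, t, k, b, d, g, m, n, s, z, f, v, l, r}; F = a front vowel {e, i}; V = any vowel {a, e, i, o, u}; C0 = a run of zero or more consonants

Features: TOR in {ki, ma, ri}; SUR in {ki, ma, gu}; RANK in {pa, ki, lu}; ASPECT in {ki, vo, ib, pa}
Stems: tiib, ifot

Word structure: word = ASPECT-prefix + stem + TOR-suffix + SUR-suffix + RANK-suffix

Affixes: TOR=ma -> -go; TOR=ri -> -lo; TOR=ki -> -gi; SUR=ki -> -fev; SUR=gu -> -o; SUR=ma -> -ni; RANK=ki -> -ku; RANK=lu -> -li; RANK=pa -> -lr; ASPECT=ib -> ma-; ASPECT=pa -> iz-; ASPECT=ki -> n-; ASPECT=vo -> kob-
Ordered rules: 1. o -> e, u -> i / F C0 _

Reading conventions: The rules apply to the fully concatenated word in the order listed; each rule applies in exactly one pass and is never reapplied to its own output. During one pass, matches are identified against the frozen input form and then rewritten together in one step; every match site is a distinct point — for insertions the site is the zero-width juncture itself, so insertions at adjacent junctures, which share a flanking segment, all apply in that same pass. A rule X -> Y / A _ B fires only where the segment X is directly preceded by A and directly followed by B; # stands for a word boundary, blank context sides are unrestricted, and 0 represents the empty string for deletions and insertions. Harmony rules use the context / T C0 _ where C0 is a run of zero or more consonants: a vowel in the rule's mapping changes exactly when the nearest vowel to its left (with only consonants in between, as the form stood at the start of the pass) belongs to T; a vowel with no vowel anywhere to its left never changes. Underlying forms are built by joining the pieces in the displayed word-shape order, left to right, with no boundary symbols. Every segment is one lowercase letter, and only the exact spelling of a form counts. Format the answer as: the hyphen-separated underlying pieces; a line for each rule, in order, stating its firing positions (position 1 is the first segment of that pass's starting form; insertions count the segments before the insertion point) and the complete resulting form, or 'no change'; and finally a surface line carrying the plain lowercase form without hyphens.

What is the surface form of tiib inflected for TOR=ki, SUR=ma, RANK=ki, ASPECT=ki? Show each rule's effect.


underlying: n-tiib-gi-ni-ku
1. o -> e, u -> i / F C0 _: fires at position(s) 11: ntiibginiki
surface: ntiibginiki


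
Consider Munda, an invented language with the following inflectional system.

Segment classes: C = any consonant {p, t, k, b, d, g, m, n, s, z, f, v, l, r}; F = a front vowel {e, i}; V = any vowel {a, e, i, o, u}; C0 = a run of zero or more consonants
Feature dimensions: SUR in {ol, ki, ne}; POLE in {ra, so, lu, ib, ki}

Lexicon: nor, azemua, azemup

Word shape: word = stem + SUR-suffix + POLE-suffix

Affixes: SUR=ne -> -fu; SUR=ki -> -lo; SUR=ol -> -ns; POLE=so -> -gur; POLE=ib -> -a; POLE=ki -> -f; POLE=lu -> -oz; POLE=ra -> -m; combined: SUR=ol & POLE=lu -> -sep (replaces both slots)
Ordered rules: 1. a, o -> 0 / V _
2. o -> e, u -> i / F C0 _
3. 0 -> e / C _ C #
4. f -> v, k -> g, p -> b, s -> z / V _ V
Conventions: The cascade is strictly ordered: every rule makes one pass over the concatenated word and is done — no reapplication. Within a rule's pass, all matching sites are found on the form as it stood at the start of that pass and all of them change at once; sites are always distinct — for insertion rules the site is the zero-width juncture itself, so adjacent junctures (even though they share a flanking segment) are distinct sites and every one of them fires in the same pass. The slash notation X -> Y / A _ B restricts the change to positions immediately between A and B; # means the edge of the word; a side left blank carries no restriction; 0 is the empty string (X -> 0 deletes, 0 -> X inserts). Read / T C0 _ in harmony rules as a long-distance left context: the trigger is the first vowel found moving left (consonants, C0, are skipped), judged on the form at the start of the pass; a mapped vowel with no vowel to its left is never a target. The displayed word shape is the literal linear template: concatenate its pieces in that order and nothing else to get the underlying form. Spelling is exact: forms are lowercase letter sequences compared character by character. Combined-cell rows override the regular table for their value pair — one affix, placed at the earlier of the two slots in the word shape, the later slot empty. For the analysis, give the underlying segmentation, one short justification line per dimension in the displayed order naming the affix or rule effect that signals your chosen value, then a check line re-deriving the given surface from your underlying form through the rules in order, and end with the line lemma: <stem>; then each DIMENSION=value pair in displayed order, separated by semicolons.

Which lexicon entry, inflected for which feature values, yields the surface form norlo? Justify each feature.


underlying: nor-lo-a
SUR=ki - signalled by the affix -lo
POLE=ib - signalled by the affix -a
check: norloa -> norlo -> norlo -> norlo -> norlo
lemma: nor; SUR=ki; POLE=ib


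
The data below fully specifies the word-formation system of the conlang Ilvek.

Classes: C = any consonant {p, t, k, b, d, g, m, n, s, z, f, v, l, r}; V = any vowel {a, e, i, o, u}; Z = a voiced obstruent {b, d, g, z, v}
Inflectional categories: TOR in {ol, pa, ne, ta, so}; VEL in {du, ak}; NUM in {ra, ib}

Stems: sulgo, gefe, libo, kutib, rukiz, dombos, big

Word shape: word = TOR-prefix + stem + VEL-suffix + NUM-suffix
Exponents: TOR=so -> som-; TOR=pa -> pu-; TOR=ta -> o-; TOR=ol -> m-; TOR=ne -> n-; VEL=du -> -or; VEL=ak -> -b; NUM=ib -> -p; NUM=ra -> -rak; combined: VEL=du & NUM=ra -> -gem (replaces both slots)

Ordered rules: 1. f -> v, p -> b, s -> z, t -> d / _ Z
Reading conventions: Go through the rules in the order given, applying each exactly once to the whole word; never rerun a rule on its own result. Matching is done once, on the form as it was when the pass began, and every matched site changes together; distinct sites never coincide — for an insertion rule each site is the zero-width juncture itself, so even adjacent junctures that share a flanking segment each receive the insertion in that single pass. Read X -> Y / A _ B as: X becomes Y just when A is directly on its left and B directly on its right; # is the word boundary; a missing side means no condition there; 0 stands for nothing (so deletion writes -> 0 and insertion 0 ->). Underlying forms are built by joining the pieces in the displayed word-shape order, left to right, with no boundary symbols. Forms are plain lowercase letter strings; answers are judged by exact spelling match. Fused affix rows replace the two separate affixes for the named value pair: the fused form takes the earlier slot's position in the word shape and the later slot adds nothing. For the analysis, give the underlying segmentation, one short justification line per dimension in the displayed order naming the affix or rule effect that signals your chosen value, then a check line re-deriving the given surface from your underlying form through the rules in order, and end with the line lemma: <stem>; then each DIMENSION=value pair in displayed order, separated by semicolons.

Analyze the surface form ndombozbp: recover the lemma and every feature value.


underlying: n-dombos-b-p
TOR=ne - signalled by the affix n-
VEL=ak - signalled by the affix -b
NUM=ib - signalled by the affix -p
check: ndombosbp -> ndombozbp
lemma: dombos; TOR=ne; VEL=ak; NUM=ib


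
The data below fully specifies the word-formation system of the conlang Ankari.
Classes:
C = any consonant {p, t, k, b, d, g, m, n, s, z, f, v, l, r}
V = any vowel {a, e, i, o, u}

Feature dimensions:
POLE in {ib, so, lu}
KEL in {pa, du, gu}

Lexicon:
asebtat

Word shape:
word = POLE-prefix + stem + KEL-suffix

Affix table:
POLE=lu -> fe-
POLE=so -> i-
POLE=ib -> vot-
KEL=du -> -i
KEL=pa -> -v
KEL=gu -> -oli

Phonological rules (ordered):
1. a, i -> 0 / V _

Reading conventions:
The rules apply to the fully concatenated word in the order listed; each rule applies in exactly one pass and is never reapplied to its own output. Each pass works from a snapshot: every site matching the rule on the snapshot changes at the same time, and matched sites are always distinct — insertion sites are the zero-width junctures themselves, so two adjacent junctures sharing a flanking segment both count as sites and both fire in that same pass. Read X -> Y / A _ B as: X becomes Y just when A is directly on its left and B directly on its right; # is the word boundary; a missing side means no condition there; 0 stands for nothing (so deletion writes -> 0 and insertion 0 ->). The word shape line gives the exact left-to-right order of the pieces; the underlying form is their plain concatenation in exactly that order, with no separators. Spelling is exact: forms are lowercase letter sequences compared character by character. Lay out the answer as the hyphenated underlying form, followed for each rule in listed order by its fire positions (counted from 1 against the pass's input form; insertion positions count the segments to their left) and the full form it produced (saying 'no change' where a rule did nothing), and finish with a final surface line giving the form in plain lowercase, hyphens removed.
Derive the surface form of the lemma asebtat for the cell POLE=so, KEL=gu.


underlying: i-asebtat-oli
1. a, i -> 0 / V _: fires at position(s) 2: isebtatoli
surface: isebtatoli


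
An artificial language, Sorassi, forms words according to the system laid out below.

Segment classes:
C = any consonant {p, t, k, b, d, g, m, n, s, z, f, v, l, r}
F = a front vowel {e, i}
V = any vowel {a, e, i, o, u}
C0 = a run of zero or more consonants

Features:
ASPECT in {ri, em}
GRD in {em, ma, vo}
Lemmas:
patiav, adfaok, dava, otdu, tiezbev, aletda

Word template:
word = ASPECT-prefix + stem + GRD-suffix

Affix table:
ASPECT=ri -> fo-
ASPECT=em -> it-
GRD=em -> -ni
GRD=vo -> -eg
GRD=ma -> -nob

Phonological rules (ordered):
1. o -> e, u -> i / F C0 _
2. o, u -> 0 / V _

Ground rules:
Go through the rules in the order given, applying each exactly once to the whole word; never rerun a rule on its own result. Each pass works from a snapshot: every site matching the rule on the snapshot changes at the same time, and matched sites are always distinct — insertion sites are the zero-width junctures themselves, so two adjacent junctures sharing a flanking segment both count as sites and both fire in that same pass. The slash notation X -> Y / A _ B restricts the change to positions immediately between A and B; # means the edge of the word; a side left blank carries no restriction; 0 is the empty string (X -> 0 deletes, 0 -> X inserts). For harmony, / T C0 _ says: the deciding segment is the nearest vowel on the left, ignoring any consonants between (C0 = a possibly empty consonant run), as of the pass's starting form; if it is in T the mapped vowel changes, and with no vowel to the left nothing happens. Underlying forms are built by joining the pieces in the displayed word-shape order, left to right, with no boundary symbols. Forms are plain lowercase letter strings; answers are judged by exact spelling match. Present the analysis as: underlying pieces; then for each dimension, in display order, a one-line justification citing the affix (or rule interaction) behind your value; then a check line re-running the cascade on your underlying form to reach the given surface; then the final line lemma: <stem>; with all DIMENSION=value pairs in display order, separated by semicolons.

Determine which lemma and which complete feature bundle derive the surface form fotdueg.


underlying: fo-otdu-eg
ASPECT=ri - signalled by the affix fo-
GRD=vo - signalled by the affix -eg
check: footdueg -> footdueg -> fotdueg
lemma: otdu; ASPECT=ri; GRD=vo


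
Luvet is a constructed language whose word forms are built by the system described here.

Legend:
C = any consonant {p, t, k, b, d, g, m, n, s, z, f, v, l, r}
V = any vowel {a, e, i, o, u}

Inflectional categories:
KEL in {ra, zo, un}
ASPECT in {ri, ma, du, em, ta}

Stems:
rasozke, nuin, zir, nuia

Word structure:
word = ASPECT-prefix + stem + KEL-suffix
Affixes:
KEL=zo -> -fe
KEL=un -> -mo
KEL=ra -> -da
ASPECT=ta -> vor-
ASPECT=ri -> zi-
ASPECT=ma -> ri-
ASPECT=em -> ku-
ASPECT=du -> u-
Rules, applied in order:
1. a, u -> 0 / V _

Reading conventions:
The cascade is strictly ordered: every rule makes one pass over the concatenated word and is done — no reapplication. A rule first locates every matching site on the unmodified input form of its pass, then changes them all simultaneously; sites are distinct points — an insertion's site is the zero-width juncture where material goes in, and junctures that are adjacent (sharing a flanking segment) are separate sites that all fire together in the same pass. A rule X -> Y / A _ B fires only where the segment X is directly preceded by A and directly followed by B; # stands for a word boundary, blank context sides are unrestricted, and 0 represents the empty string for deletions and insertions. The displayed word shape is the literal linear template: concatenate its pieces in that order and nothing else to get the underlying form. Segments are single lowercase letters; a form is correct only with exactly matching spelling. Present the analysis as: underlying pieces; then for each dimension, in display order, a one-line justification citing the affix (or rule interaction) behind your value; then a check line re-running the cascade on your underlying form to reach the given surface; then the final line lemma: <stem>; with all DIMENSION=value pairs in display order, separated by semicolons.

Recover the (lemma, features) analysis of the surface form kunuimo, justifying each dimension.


underlying: ku-nuia-mo
KEL=un - signalled by the affix -mo
ASPECT=em - signalled by the affix ku-
check: kunuiamo -> kunuimo
lemma: nuia; KEL=un; ASPECT=em


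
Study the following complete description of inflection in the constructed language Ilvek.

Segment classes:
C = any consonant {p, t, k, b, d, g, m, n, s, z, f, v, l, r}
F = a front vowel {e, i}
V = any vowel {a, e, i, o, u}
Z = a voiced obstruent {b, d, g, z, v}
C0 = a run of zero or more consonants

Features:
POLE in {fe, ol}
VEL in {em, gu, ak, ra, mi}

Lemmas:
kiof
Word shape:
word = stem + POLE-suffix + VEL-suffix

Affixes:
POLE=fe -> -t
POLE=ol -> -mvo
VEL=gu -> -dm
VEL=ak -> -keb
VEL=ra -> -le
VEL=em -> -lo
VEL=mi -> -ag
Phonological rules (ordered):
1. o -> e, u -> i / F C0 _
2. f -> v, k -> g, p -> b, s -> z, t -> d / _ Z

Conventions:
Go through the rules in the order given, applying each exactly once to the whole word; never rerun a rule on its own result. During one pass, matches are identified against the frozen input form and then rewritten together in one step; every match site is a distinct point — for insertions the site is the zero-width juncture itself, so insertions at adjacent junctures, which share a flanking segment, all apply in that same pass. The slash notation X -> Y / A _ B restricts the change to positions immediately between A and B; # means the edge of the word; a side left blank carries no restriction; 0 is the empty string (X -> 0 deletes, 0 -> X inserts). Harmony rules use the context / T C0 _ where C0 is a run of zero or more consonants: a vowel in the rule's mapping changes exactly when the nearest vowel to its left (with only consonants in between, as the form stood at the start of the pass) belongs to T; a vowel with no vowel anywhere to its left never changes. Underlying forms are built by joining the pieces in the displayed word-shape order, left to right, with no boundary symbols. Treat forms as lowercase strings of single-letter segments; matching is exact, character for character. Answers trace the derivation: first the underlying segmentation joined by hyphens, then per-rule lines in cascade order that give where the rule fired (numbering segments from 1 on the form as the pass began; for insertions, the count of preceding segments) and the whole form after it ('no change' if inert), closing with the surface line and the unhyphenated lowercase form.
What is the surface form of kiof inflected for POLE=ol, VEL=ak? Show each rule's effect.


underlying: kiof-mvo-keb
1. o -> e, u -> i / F C0 _: fires at position(s) 3: kiefmvokeb
2. f -> v, k -> g, p -> b, s -> z, t -> d / _ Z: no change
surface: kiefmvokeb
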